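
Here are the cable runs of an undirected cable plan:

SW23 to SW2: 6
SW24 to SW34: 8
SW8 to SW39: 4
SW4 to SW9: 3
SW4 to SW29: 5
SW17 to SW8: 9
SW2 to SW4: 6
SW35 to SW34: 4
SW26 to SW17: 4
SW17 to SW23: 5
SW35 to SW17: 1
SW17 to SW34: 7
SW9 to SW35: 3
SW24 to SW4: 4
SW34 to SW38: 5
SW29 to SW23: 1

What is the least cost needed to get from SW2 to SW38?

Compare a few routes:
SW2–SW4–SW24–SW34–SW38: 6+4+8+5 = 23
SW2–SW4–SW9–SW35–SW17–SW34–SW38: 6+3+3+1+7+5 = 25
SW2–SW4–SW9–SW35–SW34–SW38: 6+3+3+4+5 = 21
SW2–SW23–SW17–SW34–SW38: 6+5+7+5 = 23
The minimum is 21 via SW2–SW4–SW9–SW35–SW34–SW38.

21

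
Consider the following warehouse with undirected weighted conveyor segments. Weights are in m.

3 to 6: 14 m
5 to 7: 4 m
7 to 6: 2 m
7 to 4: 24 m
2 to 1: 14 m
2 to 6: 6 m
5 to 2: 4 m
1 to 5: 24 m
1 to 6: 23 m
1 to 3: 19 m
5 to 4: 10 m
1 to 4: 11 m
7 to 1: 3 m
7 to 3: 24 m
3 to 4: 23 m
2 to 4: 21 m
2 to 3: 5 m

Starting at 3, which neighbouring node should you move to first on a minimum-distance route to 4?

2

Candidate routes:
3 → 2 → 5 → 4: 5+4+10 = 19
3 → 4: 23 = 23
Cheapest is 3 → 2 → 5 → 4 at 19 m.
So from 3 the first move is to 2.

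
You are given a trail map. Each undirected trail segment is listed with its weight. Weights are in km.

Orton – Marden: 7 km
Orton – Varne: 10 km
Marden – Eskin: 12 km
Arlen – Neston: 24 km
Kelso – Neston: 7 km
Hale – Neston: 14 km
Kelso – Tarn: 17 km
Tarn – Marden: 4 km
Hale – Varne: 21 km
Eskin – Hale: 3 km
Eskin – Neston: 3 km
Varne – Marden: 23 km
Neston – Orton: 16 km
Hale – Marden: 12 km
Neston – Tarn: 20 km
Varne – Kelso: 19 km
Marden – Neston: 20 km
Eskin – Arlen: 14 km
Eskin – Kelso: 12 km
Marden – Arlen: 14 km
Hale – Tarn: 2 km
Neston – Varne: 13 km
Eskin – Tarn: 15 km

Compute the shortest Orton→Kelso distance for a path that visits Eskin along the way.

26 km

Shortest Orton→Eskin: Orton → Marden → Tarn → Hale → Eskin = 16
Shortest Eskin→Kelso: Eskin → Neston → Kelso = 10
Total via Eskin: 16 + 10 = 26 km.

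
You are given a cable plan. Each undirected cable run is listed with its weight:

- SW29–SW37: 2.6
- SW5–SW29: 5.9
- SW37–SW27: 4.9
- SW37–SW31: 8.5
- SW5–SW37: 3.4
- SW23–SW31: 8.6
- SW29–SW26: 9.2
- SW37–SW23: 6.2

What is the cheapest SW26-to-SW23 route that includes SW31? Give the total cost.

Best SW26 to SW31: SW26 → SW29 → SW37 → SW31 costing 20.3
Shortest SW31→SW23: SW31 → SW23 = 8.6
Total via SW31: 20.3 + 8.6 = 28.9.

28.9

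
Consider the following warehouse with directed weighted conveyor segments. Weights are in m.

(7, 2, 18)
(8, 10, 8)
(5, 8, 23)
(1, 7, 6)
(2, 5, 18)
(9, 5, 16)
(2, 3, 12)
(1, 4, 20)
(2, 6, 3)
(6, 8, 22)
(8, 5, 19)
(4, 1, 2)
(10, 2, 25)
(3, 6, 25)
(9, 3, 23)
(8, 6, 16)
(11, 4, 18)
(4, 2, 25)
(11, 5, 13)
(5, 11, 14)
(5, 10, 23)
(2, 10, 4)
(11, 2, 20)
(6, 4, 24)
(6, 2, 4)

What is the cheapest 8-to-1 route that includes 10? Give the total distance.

62 m

Shortest 8→10: 8–10 = 8
Shortest 10→1: 10–2–6–4–1 = 54
Total via 10: 8 + 54 = 62 m.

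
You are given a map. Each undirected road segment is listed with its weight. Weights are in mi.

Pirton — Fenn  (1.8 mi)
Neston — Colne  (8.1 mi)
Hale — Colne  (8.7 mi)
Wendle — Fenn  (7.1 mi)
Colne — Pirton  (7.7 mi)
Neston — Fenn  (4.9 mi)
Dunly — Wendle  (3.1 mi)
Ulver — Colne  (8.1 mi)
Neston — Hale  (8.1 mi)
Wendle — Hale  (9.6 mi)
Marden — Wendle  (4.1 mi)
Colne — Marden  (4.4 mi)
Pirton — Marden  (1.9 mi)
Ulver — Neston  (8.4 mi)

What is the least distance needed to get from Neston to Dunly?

15.1 mi

Shortest distances from Neston:
Neston: 0
Fenn: 4.9  (via Neston)
Pirton: 6.7  (via Fenn)
Hale: 8.1  (via Neston)
Colne: 8.1  (via Neston)
Ulver: 8.4  (via Neston)
Marden: 8.6  (via Pirton)
Wendle: 12  (via Fenn)
Dunly: 15.1  (via Wendle)
Shortest route: Neston → Fenn → Wendle → Dunly = 15.1 mi.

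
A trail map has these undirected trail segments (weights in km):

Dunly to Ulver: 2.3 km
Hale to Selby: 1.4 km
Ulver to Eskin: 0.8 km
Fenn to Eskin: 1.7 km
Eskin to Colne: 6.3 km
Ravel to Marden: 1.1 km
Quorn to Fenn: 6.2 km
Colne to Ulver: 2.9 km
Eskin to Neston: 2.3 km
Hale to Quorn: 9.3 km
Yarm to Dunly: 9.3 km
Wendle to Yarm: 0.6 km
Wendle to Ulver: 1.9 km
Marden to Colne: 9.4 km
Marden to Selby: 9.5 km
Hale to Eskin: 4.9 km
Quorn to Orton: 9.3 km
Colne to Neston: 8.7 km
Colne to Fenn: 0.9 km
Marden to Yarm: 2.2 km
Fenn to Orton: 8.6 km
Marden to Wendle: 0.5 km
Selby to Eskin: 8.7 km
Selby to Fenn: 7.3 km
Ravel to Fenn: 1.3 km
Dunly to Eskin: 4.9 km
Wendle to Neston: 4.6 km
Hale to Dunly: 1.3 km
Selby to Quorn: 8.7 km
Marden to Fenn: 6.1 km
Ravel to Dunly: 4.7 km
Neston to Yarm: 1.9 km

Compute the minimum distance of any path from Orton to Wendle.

11.5 km

Enumerating some paths:
Orton–Fenn–Ravel–Marden–Yarm–Wendle: 8.6+1.3+1.1+2.2+0.6 = 13.8
Orton–Fenn–Eskin–Ulver–Wendle: 8.6+1.7+0.8+1.9 = 13
Orton–Fenn–Ravel–Marden–Wendle: 8.6+1.3+1.1+0.5 = 11.5
Orton–Fenn–Colne–Ulver–Wendle: 8.6+0.9+2.9+1.9 = 14.3
Cheapest is Orton–Fenn–Ravel–Marden–Wendle at 11.5 km.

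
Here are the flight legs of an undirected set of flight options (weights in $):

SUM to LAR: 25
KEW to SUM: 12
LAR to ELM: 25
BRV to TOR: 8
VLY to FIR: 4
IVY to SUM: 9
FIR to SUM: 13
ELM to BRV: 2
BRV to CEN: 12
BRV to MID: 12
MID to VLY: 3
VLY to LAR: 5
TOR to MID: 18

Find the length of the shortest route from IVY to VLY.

Running Dijkstra from IVY:
IVY: 0
SUM: 9  (via IVY)
KEW: 21  (via SUM)
FIR: 22  (via SUM)
VLY: 26  (via FIR)
Shortest route: IVY → SUM → FIR → VLY = $26.

$26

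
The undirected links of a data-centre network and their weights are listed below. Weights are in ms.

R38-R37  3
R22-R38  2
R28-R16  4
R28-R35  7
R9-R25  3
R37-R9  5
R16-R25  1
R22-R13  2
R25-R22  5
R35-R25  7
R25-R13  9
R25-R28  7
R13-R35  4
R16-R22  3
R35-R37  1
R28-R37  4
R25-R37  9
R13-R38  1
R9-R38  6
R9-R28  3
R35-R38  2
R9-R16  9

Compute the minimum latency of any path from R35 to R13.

3 ms

Running Dijkstra from R35:
R35: 0
R37: 1  (via R35)
R38: 2  (via R35)
R13: 3  (via R38)
Shortest route: R35–R38–R13 = 3 ms.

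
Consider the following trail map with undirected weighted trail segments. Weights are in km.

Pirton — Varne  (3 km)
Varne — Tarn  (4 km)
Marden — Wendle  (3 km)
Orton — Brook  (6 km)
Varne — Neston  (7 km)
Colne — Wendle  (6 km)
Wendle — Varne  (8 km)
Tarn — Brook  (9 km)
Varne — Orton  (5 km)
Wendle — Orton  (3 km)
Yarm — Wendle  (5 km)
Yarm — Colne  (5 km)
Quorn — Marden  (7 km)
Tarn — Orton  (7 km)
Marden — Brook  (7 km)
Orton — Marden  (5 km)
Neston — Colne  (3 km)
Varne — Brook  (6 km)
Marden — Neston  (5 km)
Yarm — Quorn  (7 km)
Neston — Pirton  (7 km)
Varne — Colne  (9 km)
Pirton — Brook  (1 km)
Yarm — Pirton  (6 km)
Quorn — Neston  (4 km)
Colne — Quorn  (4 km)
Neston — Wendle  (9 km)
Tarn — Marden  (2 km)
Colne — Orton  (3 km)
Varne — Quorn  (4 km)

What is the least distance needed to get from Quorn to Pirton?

Shortest distances from Quorn:
Quorn: 0
Neston: 4  (via Quorn)
Varne: 4  (via Quorn)
Colne: 4  (via Quorn)
Orton: 7  (via Colne)
Marden: 7  (via Quorn)
Pirton: 7  (via Varne)
Shortest route: Quorn–Varne–Pirton = 7 km.

7 km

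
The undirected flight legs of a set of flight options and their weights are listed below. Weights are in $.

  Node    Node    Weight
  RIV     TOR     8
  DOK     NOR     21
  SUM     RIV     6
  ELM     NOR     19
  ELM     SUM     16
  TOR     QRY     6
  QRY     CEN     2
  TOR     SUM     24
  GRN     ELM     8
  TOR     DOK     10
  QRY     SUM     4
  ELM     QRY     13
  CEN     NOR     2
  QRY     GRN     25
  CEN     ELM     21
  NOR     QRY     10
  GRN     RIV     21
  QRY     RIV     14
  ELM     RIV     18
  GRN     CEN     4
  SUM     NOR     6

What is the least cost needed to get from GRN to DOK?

$22

Settle nodes by increasing distance from GRN:
GRN: 0
CEN: 4  (via GRN)
NOR: 6  (via CEN)
QRY: 6  (via CEN)
ELM: 8  (via GRN)
SUM: 10  (via QRY)
TOR: 12  (via QRY)
RIV: 16  (via SUM)
DOK: 22  (via TOR)
Shortest route: GRN–CEN–QRY–TOR–DOK = $22.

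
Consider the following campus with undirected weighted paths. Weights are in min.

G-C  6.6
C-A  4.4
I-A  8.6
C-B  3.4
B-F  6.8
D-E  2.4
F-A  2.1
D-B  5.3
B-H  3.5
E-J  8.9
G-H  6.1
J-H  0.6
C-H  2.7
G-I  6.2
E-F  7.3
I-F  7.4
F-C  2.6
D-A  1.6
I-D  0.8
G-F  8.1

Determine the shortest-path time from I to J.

10.1 min

Enumerating some paths:
I–D–B–H–J: 0.8+5.3+3.5+0.6 = 10.2
I–D–E–J: 0.8+2.4+8.9 = 12.1
I–D–A–F–C–H–J: 0.8+1.6+2.1+2.6+2.7+0.6 = 10.4
I–D–A–C–H–J: 0.8+1.6+4.4+2.7+0.6 = 10.1
Cheapest is I–D–A–C–H–J at 10.1 min.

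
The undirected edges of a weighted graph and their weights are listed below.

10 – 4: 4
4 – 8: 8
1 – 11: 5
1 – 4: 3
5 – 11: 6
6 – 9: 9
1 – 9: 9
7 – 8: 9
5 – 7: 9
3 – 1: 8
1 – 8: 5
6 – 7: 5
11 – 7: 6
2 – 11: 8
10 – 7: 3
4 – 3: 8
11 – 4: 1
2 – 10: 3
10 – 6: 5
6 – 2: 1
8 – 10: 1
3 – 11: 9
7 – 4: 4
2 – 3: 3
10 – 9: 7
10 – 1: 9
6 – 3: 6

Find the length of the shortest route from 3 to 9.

Candidate routes:
3–2–6–10–9: 3+1+5+7 = 16
3–2–6–9: 3+1+9 = 13
3–6–9: 6+9 = 15
The minimum is 13 via 3–2–6–9.

13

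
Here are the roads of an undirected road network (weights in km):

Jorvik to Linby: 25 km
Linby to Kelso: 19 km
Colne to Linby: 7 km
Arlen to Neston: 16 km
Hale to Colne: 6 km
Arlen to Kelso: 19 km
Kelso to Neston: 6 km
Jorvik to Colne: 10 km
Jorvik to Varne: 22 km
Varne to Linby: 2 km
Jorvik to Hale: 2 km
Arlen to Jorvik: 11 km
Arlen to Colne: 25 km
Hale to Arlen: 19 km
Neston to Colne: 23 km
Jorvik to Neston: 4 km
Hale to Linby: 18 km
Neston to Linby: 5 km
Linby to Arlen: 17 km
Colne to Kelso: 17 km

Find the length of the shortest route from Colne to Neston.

12 km

Settle nodes by increasing distance from Colne:
Colne: 0
Hale: 6  (via Colne)
Linby: 7  (via Colne)
Jorvik: 8  (via Hale)
Varne: 9  (via Linby)
Neston: 12  (via Linby)
Shortest route: Colne–Linby–Neston = 12 km.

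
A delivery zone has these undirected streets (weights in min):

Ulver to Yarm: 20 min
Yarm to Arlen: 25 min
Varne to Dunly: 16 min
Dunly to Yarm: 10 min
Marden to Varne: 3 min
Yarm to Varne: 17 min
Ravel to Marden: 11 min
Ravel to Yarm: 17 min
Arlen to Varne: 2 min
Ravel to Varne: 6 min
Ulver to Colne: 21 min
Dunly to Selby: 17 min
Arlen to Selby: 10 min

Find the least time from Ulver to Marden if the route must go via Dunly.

Best Ulver to Dunly: Ulver → Yarm → Dunly costing 30
Best Dunly to Marden: Dunly → Varne → Marden costing 19
Total via Dunly: 30 + 19 = 49 min.

49 min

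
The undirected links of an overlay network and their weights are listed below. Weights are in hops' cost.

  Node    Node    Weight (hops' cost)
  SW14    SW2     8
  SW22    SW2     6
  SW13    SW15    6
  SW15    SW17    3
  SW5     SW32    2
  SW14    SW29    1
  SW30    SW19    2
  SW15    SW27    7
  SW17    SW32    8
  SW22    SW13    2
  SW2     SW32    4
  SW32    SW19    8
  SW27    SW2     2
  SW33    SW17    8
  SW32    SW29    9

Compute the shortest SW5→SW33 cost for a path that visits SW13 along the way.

31 hops' cost

Shortest SW5→SW13: SW5 → SW32 → SW2 → SW22 → SW13 = 14
Best SW13 to SW33: SW13 → SW15 → SW17 → SW33 costing 17
Total via SW13: 14 + 17 = 31 hops' cost.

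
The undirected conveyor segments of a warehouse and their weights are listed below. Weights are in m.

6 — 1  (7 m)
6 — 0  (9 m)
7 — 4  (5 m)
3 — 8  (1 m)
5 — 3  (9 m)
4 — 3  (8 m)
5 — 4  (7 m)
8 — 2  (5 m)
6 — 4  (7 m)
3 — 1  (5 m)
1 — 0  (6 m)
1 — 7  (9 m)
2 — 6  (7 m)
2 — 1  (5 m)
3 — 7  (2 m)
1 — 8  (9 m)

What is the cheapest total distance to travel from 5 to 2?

15 m

Compare a few routes:
5–3–1–2: 9+5+5 = 19
5–3–8–2: 9+1+5 = 15
5–4–6–2: 7+7+7 = 21
5–4–7–3–8–2: 7+5+2+1+5 = 20
Cheapest is 5–3–8–2 at 15 m.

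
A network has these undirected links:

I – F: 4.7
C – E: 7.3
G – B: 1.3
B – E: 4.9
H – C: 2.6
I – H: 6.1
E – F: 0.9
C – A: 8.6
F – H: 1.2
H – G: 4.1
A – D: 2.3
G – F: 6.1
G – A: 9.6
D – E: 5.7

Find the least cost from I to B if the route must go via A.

Shortest I→A: I → F → E → D → A = 13.6
Best A to B: A → G → B costing 10.9
Total via A: 13.6 + 10.9 = 24.5.

24.5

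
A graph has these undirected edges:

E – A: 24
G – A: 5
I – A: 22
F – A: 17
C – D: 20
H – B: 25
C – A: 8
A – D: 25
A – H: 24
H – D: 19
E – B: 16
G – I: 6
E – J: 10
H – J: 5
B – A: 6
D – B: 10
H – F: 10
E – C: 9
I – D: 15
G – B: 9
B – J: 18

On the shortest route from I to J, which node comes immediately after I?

G

Candidate routes:
I - G - B - J: 6+9+18 = 33
I - G - A - B - J: 6+5+6+18 = 35
Cheapest is I - G - B - J at 33.
So from I the first move is to G.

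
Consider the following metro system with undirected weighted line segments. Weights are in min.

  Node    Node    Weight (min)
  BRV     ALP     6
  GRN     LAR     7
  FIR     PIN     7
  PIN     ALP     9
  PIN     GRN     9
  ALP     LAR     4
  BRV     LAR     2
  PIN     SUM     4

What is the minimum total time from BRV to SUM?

19 min

Enumerating some paths:
BRV - LAR - GRN - PIN - SUM: 2+7+9+4 = 22
BRV - ALP - PIN - SUM: 6+9+4 = 19
Cheapest is BRV - ALP - PIN - SUM at 19 min.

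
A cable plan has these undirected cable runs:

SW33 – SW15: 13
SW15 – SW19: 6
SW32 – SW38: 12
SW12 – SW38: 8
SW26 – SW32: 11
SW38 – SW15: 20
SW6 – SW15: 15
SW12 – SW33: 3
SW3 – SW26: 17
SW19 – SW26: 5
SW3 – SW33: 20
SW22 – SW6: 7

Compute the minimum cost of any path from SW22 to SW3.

Enumerating some paths:
SW22 → SW6 → SW15 → SW33 → SW3: 7+15+13+20 = 55
SW22 → SW6 → SW15 → SW19 → SW26 → SW3: 7+15+6+5+17 = 50
Cheapest is SW22 → SW6 → SW15 → SW19 → SW26 → SW3 at 50.

50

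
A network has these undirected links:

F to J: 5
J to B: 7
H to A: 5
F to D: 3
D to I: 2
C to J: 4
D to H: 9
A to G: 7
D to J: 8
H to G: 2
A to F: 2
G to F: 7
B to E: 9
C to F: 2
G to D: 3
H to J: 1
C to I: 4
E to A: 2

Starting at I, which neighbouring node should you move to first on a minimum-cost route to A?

Candidate routes:
I–C–F–A: 4+2+2 = 8
I–D–G–H–A: 2+3+2+5 = 12
I–D–F–A: 2+3+2 = 7
The minimum is 7 via I–D–F–A.
So from I the first move is to D.

D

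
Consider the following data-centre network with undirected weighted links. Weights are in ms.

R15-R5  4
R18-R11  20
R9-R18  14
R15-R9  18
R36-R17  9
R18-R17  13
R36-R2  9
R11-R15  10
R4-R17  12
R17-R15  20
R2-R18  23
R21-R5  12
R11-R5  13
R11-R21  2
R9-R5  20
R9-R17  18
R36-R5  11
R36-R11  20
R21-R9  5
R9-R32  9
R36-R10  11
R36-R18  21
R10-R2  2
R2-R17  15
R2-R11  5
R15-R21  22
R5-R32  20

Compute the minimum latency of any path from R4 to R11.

Enumerating some paths:
R4–R17–R9–R21–R11: 12+18+5+2 = 37
R4–R17–R36–R2–R11: 12+9+9+5 = 35
R4–R17–R2–R11: 12+15+5 = 32
Cheapest is R4–R17–R2–R11 at 32 ms.

32 ms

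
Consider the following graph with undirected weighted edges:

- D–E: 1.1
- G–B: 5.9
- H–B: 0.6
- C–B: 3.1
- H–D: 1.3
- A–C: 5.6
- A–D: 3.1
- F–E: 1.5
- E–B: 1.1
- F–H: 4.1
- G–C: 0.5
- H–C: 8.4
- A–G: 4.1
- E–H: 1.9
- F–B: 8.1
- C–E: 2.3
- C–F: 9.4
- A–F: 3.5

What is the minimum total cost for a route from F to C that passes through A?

Shortest F→A: F → A = 3.5
Shortest A→C: A → G → C = 4.6
Total via A: 3.5 + 4.6 = 8.1.

8.1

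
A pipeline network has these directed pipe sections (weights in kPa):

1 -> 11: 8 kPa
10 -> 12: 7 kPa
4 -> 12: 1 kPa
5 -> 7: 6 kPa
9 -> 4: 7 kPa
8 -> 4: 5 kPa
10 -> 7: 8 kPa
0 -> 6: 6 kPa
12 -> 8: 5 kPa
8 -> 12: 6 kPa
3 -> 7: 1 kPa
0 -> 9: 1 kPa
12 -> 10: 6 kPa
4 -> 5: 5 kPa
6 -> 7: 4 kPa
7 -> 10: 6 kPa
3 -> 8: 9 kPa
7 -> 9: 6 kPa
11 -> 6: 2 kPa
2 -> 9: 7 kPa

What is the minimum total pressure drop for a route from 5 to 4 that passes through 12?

29 kPa

Best 5 to 12: 5 → 7 → 10 → 12 costing 19
Shortest 12→4: 12 → 8 → 4 = 10
Total via 12: 19 + 10 = 29 kPa.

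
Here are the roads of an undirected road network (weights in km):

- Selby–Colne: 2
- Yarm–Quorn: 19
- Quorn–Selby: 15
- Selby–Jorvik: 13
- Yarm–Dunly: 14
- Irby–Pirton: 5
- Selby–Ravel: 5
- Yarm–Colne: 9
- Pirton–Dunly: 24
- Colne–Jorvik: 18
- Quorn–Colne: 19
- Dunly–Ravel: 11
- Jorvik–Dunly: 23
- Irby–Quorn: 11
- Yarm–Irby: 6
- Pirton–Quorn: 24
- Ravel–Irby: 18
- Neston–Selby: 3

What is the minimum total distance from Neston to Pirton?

25 km

Running Dijkstra from Neston:
Neston: 0
Selby: 3  (via Neston)
Colne: 5  (via Selby)
Ravel: 8  (via Selby)
Yarm: 14  (via Colne)
Jorvik: 16  (via Selby)
Quorn: 18  (via Selby)
Dunly: 19  (via Ravel)
Irby: 20  (via Yarm)
Pirton: 25  (via Irby)
Shortest route: Neston–Selby–Colne–Yarm–Irby–Pirton = 25 km.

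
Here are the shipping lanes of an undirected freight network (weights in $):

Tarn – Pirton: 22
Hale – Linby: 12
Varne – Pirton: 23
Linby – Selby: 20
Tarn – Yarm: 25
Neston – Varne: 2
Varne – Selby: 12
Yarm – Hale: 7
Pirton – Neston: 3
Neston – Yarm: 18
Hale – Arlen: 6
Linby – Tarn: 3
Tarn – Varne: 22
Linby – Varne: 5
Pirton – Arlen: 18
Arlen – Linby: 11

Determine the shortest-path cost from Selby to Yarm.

$32

Enumerating some paths:
Selby - Varne - Neston - Yarm: 12+2+18 = 32
Selby - Varne - Linby - Arlen - Hale - Yarm: 12+5+11+6+7 = 41
Selby - Linby - Hale - Yarm: 20+12+7 = 39
Selby - Varne - Linby - Hale - Yarm: 12+5+12+7 = 36
The minimum is $32 via Selby - Varne - Neston - Yarm.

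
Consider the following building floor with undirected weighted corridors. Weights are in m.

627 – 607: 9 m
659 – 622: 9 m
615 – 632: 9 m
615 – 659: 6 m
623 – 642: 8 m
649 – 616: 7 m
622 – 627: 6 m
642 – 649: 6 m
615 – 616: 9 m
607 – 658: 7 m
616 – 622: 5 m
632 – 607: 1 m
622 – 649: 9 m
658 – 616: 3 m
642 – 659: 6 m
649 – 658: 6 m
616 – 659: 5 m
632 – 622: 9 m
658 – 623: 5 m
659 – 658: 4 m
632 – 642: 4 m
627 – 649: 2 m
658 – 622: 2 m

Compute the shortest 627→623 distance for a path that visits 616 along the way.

17 m

Shortest 627→616: 627–649–616 = 9
Best 616 to 623: 616–658–623 costing 8
Total via 616: 9 + 8 = 17 m.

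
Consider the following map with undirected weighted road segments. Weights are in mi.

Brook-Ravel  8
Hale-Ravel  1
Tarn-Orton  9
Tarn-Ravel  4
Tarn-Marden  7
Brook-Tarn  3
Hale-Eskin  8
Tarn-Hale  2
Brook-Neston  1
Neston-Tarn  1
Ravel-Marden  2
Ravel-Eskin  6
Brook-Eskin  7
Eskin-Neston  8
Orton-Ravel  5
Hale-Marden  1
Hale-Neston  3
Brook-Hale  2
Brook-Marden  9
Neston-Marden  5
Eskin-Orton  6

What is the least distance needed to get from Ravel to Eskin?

Settle nodes by increasing distance from Ravel:
Ravel: 0
Hale: 1  (via Ravel)
Marden: 2  (via Ravel)
Brook: 3  (via Hale)
Tarn: 3  (via Hale)
Neston: 4  (via Hale)
Orton: 5  (via Ravel)
Eskin: 6  (via Ravel)
Shortest route: Ravel → Eskin = 6 mi.

6 mi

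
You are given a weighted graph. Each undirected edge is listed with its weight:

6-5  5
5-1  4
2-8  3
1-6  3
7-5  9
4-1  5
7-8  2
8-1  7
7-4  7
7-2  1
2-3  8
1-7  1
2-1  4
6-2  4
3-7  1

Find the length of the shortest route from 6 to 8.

Shortest distances from 6:
6: 0
1: 3  (via 6)
2: 4  (via 6)
7: 4  (via 1)
3: 5  (via 7)
5: 5  (via 6)
8: 6  (via 7)
Shortest route: 6–1–7–8 = 6.

6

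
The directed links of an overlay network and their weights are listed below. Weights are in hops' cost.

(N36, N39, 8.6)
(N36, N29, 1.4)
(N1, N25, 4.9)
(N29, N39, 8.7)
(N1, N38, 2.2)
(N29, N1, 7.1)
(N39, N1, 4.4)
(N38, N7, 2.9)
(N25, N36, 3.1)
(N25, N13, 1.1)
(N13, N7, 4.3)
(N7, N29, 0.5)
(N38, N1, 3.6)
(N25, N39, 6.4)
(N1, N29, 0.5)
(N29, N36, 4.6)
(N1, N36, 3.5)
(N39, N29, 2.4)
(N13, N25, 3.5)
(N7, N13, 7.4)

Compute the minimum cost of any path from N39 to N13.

Candidate routes:
N39 - N29 - N1 - N25 - N13: 2.4+7.1+4.9+1.1 = 15.5
N39 - N1 - N25 - N13: 4.4+4.9+1.1 = 10.4
Cheapest is N39 - N1 - N25 - N13 at 10.4 hops' cost.

10.4 hops' cost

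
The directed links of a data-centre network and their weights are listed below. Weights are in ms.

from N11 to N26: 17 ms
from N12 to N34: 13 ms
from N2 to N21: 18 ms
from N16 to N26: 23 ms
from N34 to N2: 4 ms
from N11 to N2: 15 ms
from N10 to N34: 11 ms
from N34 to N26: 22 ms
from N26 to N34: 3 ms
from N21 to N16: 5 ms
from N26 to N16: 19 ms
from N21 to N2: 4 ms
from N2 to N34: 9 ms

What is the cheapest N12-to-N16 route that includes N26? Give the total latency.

54 ms

Shortest N12→N26: N12–N34–N26 = 35
Shortest N26→N16: N26–N16 = 19
Total via N26: 35 + 19 = 54 ms.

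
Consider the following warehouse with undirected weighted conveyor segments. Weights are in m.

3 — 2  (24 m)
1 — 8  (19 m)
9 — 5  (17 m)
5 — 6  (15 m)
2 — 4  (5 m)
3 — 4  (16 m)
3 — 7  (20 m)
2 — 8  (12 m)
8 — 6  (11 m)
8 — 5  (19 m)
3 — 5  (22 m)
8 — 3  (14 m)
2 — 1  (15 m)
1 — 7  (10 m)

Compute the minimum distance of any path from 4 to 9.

53 m

Enumerating some paths:
4–2–8–5–9: 5+12+19+17 = 53
4–3–5–9: 16+22+17 = 55
4–2–8–6–5–9: 5+12+11+15+17 = 60
4–3–8–5–9: 16+14+19+17 = 66
The minimum is 53 m via 4–2–8–5–9.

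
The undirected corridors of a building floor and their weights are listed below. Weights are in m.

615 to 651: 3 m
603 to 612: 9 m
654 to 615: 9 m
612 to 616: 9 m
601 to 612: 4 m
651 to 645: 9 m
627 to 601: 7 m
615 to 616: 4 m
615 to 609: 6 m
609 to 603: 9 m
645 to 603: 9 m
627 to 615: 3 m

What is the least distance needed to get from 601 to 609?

16 m

Shortest distances from 601:
601: 0
612: 4  (via 601)
627: 7  (via 601)
615: 10  (via 627)
651: 13  (via 615)
603: 13  (via 612)
616: 13  (via 612)
609: 16  (via 615)
Shortest route: 601–627–615–609 = 16 m.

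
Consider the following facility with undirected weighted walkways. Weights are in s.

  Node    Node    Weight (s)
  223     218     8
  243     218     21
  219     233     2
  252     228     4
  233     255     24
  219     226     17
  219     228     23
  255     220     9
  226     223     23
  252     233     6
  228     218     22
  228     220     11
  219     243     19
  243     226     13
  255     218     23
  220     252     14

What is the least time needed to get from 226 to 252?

25 s

Running Dijkstra from 226:
226: 0
243: 13  (via 226)
219: 17  (via 226)
233: 19  (via 219)
223: 23  (via 226)
252: 25  (via 233)
Shortest route: 226 → 219 → 233 → 252 = 25 s.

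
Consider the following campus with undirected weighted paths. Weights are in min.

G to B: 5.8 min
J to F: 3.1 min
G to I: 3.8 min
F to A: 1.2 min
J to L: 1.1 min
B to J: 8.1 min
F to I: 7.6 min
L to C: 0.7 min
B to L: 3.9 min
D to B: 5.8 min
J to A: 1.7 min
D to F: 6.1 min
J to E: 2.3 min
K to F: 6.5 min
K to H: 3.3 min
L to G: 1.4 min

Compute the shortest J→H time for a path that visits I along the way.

Best J to I: J → L → G → I costing 6.3
Shortest I→H: I → F → K → H = 17.4
Total via I: 6.3 + 17.4 = 23.7 min.

23.7 min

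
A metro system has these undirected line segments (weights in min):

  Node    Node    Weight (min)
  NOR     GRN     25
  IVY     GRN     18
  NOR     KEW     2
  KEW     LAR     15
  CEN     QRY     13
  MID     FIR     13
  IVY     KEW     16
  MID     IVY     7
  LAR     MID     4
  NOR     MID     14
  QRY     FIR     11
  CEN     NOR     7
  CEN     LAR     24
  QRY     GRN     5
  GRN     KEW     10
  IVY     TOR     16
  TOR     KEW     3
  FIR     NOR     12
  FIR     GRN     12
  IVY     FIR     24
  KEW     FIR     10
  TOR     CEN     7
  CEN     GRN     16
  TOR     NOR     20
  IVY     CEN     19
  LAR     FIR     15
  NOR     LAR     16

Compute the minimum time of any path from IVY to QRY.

23 min

Settle nodes by increasing distance from IVY:
IVY: 0
MID: 7  (via IVY)
LAR: 11  (via MID)
KEW: 16  (via IVY)
TOR: 16  (via IVY)
GRN: 18  (via IVY)
NOR: 18  (via KEW)
CEN: 19  (via IVY)
FIR: 20  (via MID)
QRY: 23  (via GRN)
Shortest route: IVY–GRN–QRY = 23 min.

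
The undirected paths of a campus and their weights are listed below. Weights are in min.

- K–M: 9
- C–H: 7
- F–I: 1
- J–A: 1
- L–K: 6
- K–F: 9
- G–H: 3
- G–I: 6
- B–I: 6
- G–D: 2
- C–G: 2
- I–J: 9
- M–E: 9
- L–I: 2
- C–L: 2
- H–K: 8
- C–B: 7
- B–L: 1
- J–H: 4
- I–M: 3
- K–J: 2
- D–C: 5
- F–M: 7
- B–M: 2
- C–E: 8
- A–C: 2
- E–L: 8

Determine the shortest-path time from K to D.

Shortest distances from K:
K: 0
J: 2  (via K)
A: 3  (via J)
C: 5  (via A)
H: 6  (via J)
L: 6  (via K)
B: 7  (via L)
G: 7  (via C)
I: 8  (via L)
D: 9  (via G)
Shortest route: K–J–A–C–G–D = 9 min.

9 min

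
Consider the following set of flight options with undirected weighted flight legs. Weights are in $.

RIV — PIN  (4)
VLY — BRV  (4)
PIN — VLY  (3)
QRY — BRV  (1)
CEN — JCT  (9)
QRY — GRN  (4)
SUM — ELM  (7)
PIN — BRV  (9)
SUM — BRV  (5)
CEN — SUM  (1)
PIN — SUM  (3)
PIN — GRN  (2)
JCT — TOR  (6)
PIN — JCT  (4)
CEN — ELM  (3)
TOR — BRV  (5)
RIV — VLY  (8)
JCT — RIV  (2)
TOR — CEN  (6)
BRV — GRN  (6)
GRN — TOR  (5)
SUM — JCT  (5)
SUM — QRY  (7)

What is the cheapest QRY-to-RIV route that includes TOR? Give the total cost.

Best QRY to TOR: QRY → BRV → TOR costing 6
Shortest TOR→RIV: TOR → JCT → RIV = 8
Total via TOR: 6 + 8 = $14.

$14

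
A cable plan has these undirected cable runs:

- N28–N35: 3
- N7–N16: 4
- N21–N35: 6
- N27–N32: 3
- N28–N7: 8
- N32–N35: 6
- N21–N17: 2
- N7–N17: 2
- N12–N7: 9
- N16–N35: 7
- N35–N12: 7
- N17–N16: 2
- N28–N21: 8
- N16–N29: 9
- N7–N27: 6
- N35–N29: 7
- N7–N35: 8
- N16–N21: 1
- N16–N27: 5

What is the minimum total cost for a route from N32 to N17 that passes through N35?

Best N32 to N35: N32 → N35 costing 6
Best N35 to N17: N35 → N21 → N17 costing 8
Total via N35: 6 + 8 = 14.

14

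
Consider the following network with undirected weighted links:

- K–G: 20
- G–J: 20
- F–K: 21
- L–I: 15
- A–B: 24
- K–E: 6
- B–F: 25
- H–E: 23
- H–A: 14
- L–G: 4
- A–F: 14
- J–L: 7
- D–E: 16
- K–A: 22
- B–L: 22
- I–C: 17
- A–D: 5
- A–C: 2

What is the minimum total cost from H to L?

Running Dijkstra from H:
H: 0
A: 14  (via H)
C: 16  (via A)
D: 19  (via A)
E: 23  (via H)
F: 28  (via A)
K: 29  (via E)
I: 33  (via C)
B: 38  (via A)
L: 48  (via I)
Shortest route: H–A–C–I–L = 48.

48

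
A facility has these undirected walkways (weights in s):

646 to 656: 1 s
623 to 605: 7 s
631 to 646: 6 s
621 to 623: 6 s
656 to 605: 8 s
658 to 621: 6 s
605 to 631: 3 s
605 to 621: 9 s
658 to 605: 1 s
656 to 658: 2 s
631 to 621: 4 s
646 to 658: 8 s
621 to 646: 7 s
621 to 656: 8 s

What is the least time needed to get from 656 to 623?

10 s

Enumerating some paths:
656 → 646 → 621 → 623: 1+7+6 = 14
656 → 658 → 605 → 623: 2+1+7 = 10
Cheapest is 656 → 658 → 605 → 623 at 10 s.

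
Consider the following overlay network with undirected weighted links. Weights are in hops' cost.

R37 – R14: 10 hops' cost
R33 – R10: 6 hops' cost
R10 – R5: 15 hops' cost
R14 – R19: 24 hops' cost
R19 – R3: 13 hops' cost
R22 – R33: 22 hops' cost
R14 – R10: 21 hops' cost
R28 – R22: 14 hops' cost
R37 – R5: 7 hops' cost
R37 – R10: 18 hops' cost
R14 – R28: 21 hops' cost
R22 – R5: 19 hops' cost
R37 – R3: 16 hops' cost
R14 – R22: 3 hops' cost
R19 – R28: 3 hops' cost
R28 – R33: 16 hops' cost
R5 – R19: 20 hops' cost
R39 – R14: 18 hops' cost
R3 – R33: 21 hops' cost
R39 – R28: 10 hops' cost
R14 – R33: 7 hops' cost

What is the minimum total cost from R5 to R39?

33 hops' cost

Candidate routes:
R5 - R37 - R14 - R39: 7+10+18 = 35
R5 - R19 - R28 - R39: 20+3+10 = 33
The minimum is 33 hops' cost via R5 - R19 - R28 - R39.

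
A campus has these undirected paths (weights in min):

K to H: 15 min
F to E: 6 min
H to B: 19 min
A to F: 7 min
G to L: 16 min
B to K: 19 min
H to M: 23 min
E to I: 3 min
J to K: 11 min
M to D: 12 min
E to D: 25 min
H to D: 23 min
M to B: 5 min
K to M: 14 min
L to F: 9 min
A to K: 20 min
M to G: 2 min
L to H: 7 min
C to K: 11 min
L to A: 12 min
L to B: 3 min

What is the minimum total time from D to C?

Compare a few routes:
D–M–B–K–C: 12+5+19+11 = 47
D–M–K–C: 12+14+11 = 37
The minimum is 37 min via D–M–K–C.

37 min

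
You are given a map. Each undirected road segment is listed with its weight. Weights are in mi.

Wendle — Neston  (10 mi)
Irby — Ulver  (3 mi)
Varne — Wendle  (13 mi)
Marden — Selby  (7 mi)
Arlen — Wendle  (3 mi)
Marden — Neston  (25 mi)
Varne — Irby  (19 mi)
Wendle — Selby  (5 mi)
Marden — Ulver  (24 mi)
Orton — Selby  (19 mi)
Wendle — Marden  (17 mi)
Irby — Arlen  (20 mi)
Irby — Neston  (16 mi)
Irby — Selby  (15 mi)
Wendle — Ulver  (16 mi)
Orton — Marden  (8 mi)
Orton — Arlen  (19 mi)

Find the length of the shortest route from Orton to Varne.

Settle nodes by increasing distance from Orton:
Orton: 0
Marden: 8  (via Orton)
Selby: 15  (via Marden)
Arlen: 19  (via Orton)
Wendle: 20  (via Selby)
Neston: 30  (via Wendle)
Irby: 30  (via Selby)
Ulver: 32  (via Marden)
Varne: 33  (via Wendle)
Shortest route: Orton → Marden → Selby → Wendle → Varne = 33 mi.

33 mi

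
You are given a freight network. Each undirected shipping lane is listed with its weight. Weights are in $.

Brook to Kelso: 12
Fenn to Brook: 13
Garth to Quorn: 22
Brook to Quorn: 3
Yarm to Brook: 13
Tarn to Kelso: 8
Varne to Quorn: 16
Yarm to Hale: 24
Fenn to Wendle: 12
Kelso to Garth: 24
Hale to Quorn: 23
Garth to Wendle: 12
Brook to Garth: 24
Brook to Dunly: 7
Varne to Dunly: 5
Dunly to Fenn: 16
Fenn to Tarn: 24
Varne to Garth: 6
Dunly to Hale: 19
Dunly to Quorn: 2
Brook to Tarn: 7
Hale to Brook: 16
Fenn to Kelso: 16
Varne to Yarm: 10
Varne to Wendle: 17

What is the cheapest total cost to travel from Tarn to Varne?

$17

Settle nodes by increasing distance from Tarn:
Tarn: 0
Brook: 7  (via Tarn)
Kelso: 8  (via Tarn)
Quorn: 10  (via Brook)
Dunly: 12  (via Quorn)
Varne: 17  (via Dunly)
Shortest route: Tarn–Brook–Quorn–Dunly–Varne = $17.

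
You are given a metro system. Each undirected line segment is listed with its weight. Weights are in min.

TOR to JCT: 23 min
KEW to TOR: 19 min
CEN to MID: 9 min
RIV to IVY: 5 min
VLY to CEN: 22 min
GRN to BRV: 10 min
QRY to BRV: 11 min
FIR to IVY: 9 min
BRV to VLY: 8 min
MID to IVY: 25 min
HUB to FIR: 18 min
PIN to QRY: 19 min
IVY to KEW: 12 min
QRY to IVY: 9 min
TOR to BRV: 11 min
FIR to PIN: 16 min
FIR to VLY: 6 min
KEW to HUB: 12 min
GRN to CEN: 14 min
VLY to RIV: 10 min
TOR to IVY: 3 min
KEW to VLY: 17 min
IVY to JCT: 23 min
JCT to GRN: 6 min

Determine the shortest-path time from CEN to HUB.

46 min

Candidate routes:
CEN - VLY - KEW - HUB: 22+17+12 = 51
CEN - VLY - FIR - HUB: 22+6+18 = 46
The minimum is 46 min via CEN - VLY - FIR - HUB.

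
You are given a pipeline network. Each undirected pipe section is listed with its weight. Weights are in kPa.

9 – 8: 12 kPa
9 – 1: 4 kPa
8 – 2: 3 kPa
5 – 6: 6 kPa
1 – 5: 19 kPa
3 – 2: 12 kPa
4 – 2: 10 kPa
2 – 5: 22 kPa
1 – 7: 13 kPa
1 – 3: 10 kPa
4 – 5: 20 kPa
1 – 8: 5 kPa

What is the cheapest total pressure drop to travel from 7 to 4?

Settle nodes by increasing distance from 7:
7: 0
1: 13  (via 7)
9: 17  (via 1)
8: 18  (via 1)
2: 21  (via 8)
3: 23  (via 1)
4: 31  (via 2)
Shortest route: 7–1–8–2–4 = 31 kPa.

31 kPa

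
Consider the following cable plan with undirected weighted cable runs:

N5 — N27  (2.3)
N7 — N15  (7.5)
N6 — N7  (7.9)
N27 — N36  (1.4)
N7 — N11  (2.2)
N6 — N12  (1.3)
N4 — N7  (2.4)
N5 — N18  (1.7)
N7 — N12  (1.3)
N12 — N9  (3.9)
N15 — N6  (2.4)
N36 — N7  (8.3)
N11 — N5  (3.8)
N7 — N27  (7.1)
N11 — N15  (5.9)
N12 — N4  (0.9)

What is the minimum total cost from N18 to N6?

Shortest distances from N18:
N18: 0
N5: 1.7  (via N18)
N27: 4  (via N5)
N36: 5.4  (via N27)
N11: 5.5  (via N5)
N7: 7.7  (via N11)
N12: 9  (via N7)
N4: 9.9  (via N12)
N6: 10.3  (via N12)
Shortest route: N18 → N5 → N11 → N7 → N12 → N6 = 10.3.

10.3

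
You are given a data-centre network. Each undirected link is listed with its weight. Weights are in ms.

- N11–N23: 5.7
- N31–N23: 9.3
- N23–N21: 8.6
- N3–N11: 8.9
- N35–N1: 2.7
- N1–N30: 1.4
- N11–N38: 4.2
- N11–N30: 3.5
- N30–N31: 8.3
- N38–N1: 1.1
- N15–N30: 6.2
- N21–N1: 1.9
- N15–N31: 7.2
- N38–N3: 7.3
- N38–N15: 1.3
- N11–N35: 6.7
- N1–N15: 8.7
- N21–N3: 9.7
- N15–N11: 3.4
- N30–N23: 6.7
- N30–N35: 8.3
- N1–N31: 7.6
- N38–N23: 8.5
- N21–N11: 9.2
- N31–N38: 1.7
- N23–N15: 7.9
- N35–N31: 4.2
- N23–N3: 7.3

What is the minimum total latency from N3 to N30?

9.8 ms

Settle nodes by increasing distance from N3:
N3: 0
N23: 7.3  (via N3)
N38: 7.3  (via N3)
N1: 8.4  (via N38)
N15: 8.6  (via N38)
N11: 8.9  (via N3)
N31: 9  (via N38)
N21: 9.7  (via N3)
N30: 9.8  (via N1)
Shortest route: N3–N38–N1–N30 = 9.8 ms.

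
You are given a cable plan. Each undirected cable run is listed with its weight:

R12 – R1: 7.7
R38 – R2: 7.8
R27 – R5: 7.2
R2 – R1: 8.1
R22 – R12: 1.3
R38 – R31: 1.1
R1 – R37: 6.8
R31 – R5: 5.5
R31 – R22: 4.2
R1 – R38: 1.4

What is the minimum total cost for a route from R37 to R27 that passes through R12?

Shortest R37→R12: R37 → R1 → R12 = 14.5
Best R12 to R27: R12 → R22 → R31 → R5 → R27 costing 18.2
Total via R12: 14.5 + 18.2 = 32.7.

32.7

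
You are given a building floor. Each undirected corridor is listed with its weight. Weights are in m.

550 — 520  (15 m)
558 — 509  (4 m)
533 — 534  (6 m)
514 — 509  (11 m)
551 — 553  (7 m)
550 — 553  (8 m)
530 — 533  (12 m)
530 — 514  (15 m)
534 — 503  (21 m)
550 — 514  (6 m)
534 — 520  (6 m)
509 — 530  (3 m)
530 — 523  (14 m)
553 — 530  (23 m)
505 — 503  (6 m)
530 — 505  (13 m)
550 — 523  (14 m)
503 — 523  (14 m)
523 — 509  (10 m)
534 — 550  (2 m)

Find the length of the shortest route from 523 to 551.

Running Dijkstra from 523:
523: 0
509: 10  (via 523)
530: 13  (via 509)
558: 14  (via 509)
503: 14  (via 523)
550: 14  (via 523)
534: 16  (via 550)
505: 20  (via 503)
514: 20  (via 550)
520: 22  (via 534)
533: 22  (via 534)
553: 22  (via 550)
551: 29  (via 553)
Shortest route: 523 → 550 → 553 → 551 = 29 m.

29 m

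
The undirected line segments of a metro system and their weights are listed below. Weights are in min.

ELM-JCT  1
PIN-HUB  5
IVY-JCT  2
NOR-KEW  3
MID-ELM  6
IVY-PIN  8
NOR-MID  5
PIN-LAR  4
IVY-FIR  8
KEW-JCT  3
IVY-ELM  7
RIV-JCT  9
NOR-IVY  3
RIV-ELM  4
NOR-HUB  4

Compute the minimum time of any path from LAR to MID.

18 min

Running Dijkstra from LAR:
LAR: 0
PIN: 4  (via LAR)
HUB: 9  (via PIN)
IVY: 12  (via PIN)
NOR: 13  (via HUB)
JCT: 14  (via IVY)
ELM: 15  (via JCT)
KEW: 16  (via NOR)
MID: 18  (via NOR)
Shortest route: LAR → PIN → HUB → NOR → MID = 18 min.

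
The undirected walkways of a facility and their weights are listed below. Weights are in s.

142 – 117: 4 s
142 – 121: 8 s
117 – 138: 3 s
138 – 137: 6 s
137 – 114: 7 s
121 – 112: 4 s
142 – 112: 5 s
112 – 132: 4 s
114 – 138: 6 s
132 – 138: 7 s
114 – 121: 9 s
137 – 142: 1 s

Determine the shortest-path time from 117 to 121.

Compare a few routes:
117 → 142 → 112 → 121: 4+5+4 = 13
117 → 138 → 137 → 142 → 121: 3+6+1+8 = 18
117 → 142 → 121: 4+8 = 12
Cheapest is 117 → 142 → 121 at 12 s.

12 s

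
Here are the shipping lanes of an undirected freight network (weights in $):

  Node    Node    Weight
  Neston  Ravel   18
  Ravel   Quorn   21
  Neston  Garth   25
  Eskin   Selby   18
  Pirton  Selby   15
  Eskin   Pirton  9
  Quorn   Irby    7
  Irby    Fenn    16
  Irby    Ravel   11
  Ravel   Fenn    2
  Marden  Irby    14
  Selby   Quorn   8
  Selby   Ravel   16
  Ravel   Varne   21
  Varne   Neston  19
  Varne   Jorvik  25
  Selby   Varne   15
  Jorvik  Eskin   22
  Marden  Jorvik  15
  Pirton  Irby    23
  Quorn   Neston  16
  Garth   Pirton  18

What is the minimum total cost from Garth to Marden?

$55

Settle nodes by increasing distance from Garth:
Garth: 0
Pirton: 18  (via Garth)
Neston: 25  (via Garth)
Eskin: 27  (via Pirton)
Selby: 33  (via Pirton)
Quorn: 41  (via Neston)
Irby: 41  (via Pirton)
Ravel: 43  (via Neston)
Varne: 44  (via Neston)
Fenn: 45  (via Ravel)
Jorvik: 49  (via Eskin)
Marden: 55  (via Irby)
Shortest route: Garth–Pirton–Irby–Marden = $55.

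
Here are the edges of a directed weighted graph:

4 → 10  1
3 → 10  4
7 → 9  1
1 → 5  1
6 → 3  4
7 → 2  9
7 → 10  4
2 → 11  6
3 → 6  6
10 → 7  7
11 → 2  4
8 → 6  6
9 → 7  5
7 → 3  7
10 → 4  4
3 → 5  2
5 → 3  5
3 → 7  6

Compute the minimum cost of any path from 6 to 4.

12

Compare a few routes:
6–3–7–10–4: 4+6+4+4 = 18
6–3–10–4: 4+4+4 = 12
The minimum is 12 via 6–3–10–4.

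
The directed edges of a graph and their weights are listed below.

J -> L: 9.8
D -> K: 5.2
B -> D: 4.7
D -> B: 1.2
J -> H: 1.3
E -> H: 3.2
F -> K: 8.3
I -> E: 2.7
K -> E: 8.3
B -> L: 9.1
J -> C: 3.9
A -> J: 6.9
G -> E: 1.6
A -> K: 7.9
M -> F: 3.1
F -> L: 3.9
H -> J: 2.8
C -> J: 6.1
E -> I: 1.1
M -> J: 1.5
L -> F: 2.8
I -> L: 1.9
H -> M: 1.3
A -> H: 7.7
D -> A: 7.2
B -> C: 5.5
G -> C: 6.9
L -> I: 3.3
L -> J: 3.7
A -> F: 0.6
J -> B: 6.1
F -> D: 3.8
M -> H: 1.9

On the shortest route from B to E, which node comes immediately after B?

L

Enumerating some paths:
B–D–A–F–L–I–E: 4.7+7.2+0.6+3.9+3.3+2.7 = 22.4
B–D–K–E: 4.7+5.2+8.3 = 18.2
B–L–I–E: 9.1+3.3+2.7 = 15.1
Cheapest is B–L–I–E at 15.1.
So from B the first move is to L.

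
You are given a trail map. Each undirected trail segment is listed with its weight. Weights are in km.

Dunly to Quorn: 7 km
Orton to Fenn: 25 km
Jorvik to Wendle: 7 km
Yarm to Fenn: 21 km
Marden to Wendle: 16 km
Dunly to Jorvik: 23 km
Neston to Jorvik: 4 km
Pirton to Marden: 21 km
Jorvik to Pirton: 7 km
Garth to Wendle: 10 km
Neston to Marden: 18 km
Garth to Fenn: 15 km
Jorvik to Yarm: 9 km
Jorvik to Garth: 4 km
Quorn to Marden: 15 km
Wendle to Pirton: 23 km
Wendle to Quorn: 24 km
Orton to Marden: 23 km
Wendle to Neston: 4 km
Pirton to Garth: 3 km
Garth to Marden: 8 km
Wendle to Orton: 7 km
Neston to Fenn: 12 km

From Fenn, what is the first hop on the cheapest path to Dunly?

Compare a few routes:
Fenn → Garth → Jorvik → Dunly: 15+4+23 = 42
Fenn → Neston → Jorvik → Dunly: 12+4+23 = 39
The minimum is 39 km via Fenn → Neston → Jorvik → Dunly.
So from Fenn the first move is to Neston.

Neston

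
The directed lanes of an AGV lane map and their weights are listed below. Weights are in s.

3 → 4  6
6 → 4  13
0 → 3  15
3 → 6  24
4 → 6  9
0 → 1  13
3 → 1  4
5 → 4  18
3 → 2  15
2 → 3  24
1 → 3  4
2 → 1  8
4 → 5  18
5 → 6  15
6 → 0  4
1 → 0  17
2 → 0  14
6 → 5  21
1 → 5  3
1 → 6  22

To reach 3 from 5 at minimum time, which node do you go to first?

Compare a few routes:
5–6–0–1–3: 15+4+13+4 = 36
5–4–6–0–3: 18+9+4+15 = 46
5–6–0–3: 15+4+15 = 34
Cheapest is 5–6–0–3 at 34 s.
So from 5 the first move is to 6.

6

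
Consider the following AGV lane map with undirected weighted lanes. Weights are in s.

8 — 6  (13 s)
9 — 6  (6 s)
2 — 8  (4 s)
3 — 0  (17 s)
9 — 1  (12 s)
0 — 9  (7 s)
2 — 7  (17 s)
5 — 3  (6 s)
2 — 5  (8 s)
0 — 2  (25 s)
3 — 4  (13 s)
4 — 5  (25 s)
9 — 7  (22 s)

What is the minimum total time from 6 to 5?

25 s

Candidate routes:
6–9–0–3–5: 6+7+17+6 = 36
6–8–2–5: 13+4+8 = 25
Cheapest is 6–8–2–5 at 25 s.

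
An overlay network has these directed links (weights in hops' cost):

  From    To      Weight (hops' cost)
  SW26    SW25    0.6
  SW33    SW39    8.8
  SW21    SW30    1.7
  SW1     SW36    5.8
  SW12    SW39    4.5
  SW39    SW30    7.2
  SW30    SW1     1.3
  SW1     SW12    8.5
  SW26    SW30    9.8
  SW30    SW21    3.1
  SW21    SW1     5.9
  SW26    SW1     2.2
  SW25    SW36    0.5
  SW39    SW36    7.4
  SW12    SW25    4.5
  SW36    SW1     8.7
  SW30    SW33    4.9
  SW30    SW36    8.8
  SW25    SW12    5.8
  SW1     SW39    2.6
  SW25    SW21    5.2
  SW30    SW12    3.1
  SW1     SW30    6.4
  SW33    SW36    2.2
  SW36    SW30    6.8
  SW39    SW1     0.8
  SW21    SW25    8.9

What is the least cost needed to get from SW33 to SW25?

Candidate routes:
SW33 - SW36 - SW30 - SW21 - SW25: 2.2+6.8+3.1+8.9 = 21
SW33 - SW36 - SW30 - SW12 - SW25: 2.2+6.8+3.1+4.5 = 16.6
SW33 - SW39 - SW1 - SW12 - SW25: 8.8+0.8+8.5+4.5 = 22.6
Cheapest is SW33 - SW36 - SW30 - SW12 - SW25 at 16.6 hops' cost.

16.6 hops' cost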